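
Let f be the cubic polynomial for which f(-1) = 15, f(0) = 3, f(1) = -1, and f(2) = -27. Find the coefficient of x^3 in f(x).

-5

Write f(x) = ax^3 + bx^2 + cx + d. Substituting each data point gives a linear system:
  -a + b - c + d = 15
  d = 3
  a + b + c + d = -1
  8a + 4b + 2c + d = -27
Solving the system yields a = -5, b = 4, c = -3, d = 3.
So f(x) = -5x^3 + 4x^2 - 3x + 3.
The leading coefficient is -5.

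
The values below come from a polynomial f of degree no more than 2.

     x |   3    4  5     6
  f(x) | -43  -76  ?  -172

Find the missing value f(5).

-119

The 3 known points determine the degree-2 polynomial uniquely.
Write f(x) = ax^2 + bx + c. Substituting each data point gives a linear system:
  9a + 3b + c = -43
  16a + 4b + c = -76
  36a + 6b + c = -172
Solving the system yields a = -5, b = 2, c = -4.
So f(x) = -5x² + 2x - 4.
Then f(5) = -119.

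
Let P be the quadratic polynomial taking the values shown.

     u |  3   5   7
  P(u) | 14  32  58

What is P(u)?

Write P(u) = au^2 + bu + c. Substituting each data point gives a linear system:
  9a + 3b + c = 14
  25a + 5b + c = 32
  49a + 7b + c = 58
Solving the system yields a = 1, b = 1, c = 2.
So P(u) = u² + u + 2.
Check: P(7) = 58. ✓

P(u) = u^2 + u + 2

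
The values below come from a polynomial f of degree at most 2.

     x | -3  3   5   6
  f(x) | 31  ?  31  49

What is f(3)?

The 3 known points determine the degree-2 polynomial uniquely.
Write f(x) = ax^2 + bx + c. Substituting each data point gives a linear system:
  9a - 3b + c = 31
  25a + 5b + c = 31
  36a + 6b + c = 49
Solving the system yields a = 2, b = -4, c = 1.
So f(x) = 2x² - 4x + 1.
Then f(3) = 7.

7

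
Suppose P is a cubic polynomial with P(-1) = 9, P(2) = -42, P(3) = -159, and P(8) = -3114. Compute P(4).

-386

Write P(s) = as^3 + bs^2 + cs + d. Substituting each data point gives a linear system:
  -a + b - c + d = 9
  8a + 4b + 2c + d = -42
  27a + 9b + 3c + d = -159
  512a + 64b + 8c + d = -3114
Solving the system yields a = -6, b = -1, c = 2, d = 6.
So P(s) = -6s^3 - s^2 + 2s + 6.
Then P(4) = -386.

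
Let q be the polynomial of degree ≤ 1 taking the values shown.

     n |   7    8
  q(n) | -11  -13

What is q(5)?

-7

Using the Lagrange interpolation formula with nodes 7, 8:
  L_0(n) = (n - 8) / -1
  L_1(n) = (n - 7) / 1
Then q(n) = -11·L_0(n) - 13·L_1(n).
Expanding and collecting terms gives q(n) = -2n + 3.
Evaluating at n = 5: q(5) = -7.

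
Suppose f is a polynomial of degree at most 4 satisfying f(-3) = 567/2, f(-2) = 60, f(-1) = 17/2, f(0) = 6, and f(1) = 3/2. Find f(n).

f(n) = 3n^4 - (5/2)n^3 - 4n^2 - n + 6

Write f(n) = an^4 + bn^3 + cn^2 + dn + e. Substituting each data point gives a linear system:
  81a - 27b + 9c - 3d + e = 567/2
  16a - 8b + 4c - 2d + e = 60
  a - b + c - d + e = 17/2
  e = 6
  a + b + c + d + e = 3/2
Solving the system yields a = 3, b = -5/2, c = -4, d = -1, e = 6.
So f(n) = 3n⁴ - (5/2)n³ - 4n² - n + 6.
Check: f(-2) = 60. ✓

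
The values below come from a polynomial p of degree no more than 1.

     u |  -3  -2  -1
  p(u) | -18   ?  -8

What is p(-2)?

On equispaced nodes a degree-1 polynomial has vanishing second forward difference, so
  p(-3) - 2·p(-2) + p(-1) = 0.
Substituting the known values and solving for p(-2):
  -2·p(-2) = 26
  p(-2) = -13.

-13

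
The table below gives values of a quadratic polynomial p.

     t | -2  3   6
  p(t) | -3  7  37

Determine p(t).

Write p(t) = at^2 + bt + c. Substituting each data point gives a linear system:
  4a - 2b + c = -3
  9a + 3b + c = 7
  36a + 6b + c = 37
Solving the system yields a = 1, b = 1, c = -5.
So p(t) = t² + t - 5.
Check: p(6) = 37. ✓

p(t) = t^2 + t - 5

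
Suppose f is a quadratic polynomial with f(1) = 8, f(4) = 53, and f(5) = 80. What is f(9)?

248

Using the Lagrange interpolation formula with nodes 1, 4, 5:
  L_0(n) = (n - 4)(n - 5) / 12
  L_1(n) = (n - 1)(n - 5) / -3
  L_2(n) = (n - 1)(n - 4) / 4
Then f(n) = 8·L_0(n) + 53·L_1(n) + 80·L_2(n).
Expanding and collecting terms gives f(n) = 3n^2 + 5.
Evaluating at n = 9: f(9) = 248.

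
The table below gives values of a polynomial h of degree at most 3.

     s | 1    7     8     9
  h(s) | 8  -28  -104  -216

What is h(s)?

Using the Lagrange interpolation formula with nodes 1, 7, 8, 9:
  L_0(s) = (s - 7)(s - 8)(s - 9) / -336
  L_1(s) = (s - 1)(s - 8)(s - 9) / 12
  L_2(s) = (s - 1)(s - 7)(s - 9) / -7
  L_3(s) = (s - 1)(s - 7)(s - 8) / 16
Then h(s) = 8·L_0(s) - 28·L_1(s) - 104·L_2(s) - 216·L_3(s).
Expanding and collecting terms gives h(s) = -s^3 + 6s^2 + 3s.
Check: h(1) = 8. ✓

h(s) = -s^3 + 6s^2 + 3s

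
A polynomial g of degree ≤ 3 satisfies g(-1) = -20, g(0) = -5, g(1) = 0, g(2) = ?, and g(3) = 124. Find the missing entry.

The 4 known points determine the degree-3 polynomial uniquely.
Write g(t) = at^3 + bt^2 + ct + d. Substituting each data point gives a linear system:
  -a + b - c + d = -20
  d = -5
  a + b + c + d = 0
  27a + 9b + 3c + d = 124
Solving the system yields a = 6, b = -5, c = 4, d = -5.
So g(t) = 6t^3 - 5t^2 + 4t - 5.
Then g(2) = 31.

31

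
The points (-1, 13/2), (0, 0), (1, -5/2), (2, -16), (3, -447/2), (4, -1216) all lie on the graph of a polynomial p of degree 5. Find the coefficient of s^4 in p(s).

Write p(s) = as^5 + bs^4 + cs^3 + ds^2 + es + k. Substituting each data point gives a linear system:
  -a + b - c + d - e + k = 13/2
  k = 0
  a + b + c + d + e + k = -5/2
  32a + 16b + 8c + 4d + 2e + k = -16
  243a + 81b + 27c + 9d + 3e + k = -447/2
  1024a + 256b + 64c + 16d + 4e + k = -1216
Solving the system yields a = -2, b = 3, c = 3/2, d = -1, e = -4, k = 0.
So p(s) = -2s^5 + 3s^4 + (3/2)s^3 - s^2 - 4s.
The coefficient of s^4 is 3.

3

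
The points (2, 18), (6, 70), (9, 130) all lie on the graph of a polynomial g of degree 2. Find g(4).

40

Using the Lagrange interpolation formula with nodes 2, 6, 9:
  L_0(t) = (t - 6)(t - 9) / 28
  L_1(t) = (t - 2)(t - 9) / -12
  L_2(t) = (t - 2)(t - 6) / 21
Then g(t) = 18·L_0(t) + 70·L_1(t) + 130·L_2(t).
Expanding and collecting terms gives g(t) = t² + 5t + 4.
Evaluating at t = 4: g(4) = 40.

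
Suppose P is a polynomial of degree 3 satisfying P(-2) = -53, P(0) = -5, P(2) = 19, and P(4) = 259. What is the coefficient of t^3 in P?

5

Write P(t) = at^3 + bt^2 + ct + d. Substituting each data point gives a linear system:
  -8a + 4b - 2c + d = -53
  d = -5
  8a + 4b + 2c + d = 19
  64a + 16b + 4c + d = 259
Solving the system yields a = 5, b = -3, c = -2, d = -5.
So P(t) = 5t^3 - 3t^2 - 2t - 5.
The leading coefficient is 5.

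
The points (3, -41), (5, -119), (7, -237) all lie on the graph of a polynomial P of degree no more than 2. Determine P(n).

P(n) = -5n^2 + n + 1

Write P(n) = an^2 + bn + c. Substituting each data point gives a linear system:
  9a + 3b + c = -41
  25a + 5b + c = -119
  49a + 7b + c = -237
Solving the system yields a = -5, b = 1, c = 1.
So P(n) = -5n^2 + n + 1.
Check: P(3) = -41. ✓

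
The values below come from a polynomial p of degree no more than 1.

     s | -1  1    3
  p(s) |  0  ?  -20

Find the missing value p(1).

-10

The 2 known points determine the degree-1 polynomial uniquely.
Write p(s) = as + b. Substituting each data point gives a linear system:
  -a + b = 0
  3a + b = -20
Solving the system yields a = -5, b = -5.
So p(s) = -5s - 5.
Then p(1) = -10.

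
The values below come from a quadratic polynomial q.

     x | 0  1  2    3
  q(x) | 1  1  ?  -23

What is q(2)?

The 3 known points determine the degree-2 polynomial uniquely.
Write q(x) = ax^2 + bx + c. Substituting each data point gives a linear system:
  c = 1
  a + b + c = 1
  9a + 3b + c = -23
Solving the system yields a = -4, b = 4, c = 1.
So q(x) = -4x² + 4x + 1.
Then q(2) = -7.

-7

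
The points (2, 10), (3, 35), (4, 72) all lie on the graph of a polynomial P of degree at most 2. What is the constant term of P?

-4

Write P(n) = an^2 + bn + c. Substituting each data point gives a linear system:
  4a + 2b + c = 10
  9a + 3b + c = 35
  16a + 4b + c = 72
Solving the system yields a = 6, b = -5, c = -4.
So P(n) = 6n^2 - 5n - 4.
The constant term is -4.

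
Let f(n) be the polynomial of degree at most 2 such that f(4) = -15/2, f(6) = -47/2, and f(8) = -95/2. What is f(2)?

1/2

Forward differences of the values at n = 4, 6, 8:
  f  : -15/2  -47/2  -95/2
  Δ  : -16  -24
  Δ^2: -8
The second differences are constant, confirming degree 2.
Interpolating (Newton forward form) and evaluating at n = 2 gives f(2) = 1/2.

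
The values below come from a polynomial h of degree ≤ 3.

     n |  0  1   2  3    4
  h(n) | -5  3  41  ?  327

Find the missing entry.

139

On equispaced nodes a degree-3 polynomial has vanishing fourth forward difference, so
  h(0) - 4·h(1) + 6·h(2) - 4·h(3) + h(4) = 0.
Substituting the known values and solving for h(3):
  -4·h(3) = -556
  h(3) = 139.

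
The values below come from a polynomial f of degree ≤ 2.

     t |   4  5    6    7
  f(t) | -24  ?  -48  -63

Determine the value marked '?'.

On equispaced nodes a degree-2 polynomial has vanishing third forward difference, so
  - f(4) + 3·f(5) - 3·f(6) + f(7) = 0.
Substituting the known values and solving for f(5):
  3·f(5) = -105
  f(5) = -35.

-35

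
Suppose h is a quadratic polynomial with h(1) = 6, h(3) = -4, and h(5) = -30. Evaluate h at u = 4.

Write h(u) = au^2 + bu + c. Substituting each data point gives a linear system:
  a + b + c = 6
  9a + 3b + c = -4
  25a + 5b + c = -30
Solving the system yields a = -2, b = 3, c = 5.
So h(u) = -2u^2 + 3u + 5.
Then h(4) = -15.

-15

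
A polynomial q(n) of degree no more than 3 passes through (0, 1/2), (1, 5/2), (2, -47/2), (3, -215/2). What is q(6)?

-2015/2

Using the Lagrange interpolation formula with nodes 0, 1, 2, 3:
  L_0(n) = (n - 1)(n - 2)(n - 3) / -6
  L_1(n) = n(n - 2)(n - 3) / 2
  L_2(n) = n(n - 1)(n - 3) / -2
  L_3(n) = n(n - 1)(n - 2) / 6
Then q(n) = 1/2·L_0(n) + 5/2·L_1(n) - 47/2·L_2(n) - 215/2·L_3(n).
Expanding and collecting terms gives q(n) = -5n^3 + n^2 + 6n + 1/2.
Evaluating at n = 6: q(6) = -2015/2.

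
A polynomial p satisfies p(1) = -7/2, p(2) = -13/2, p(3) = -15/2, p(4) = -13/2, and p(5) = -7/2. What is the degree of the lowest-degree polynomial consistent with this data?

Forward differences of the values at t = 1, 2, 3, 4, 5:
  p  : -7/2  -13/2  -15/2  -13/2  -7/2
  Δ  : -3  -1  1  3
  Δ^2: 2  2  2
  Δ^3: 0  0
  Δ^4: 0
The second differences are constant (2) and nonzero, while all higher differences vanish, so the minimal degree is 2.

2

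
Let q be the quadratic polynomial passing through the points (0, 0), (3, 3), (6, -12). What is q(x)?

q(x) = -x^2 + 4x

Using the Lagrange interpolation formula with nodes 0, 3, 6:
  L_0(x) = (x - 3)(x - 6) / 18
  L_1(x) = x(x - 6) / -9
  L_2(x) = x(x - 3) / 18
Then q(x) = 0·L_0(x) + 3·L_1(x) - 12·L_2(x).
Expanding and collecting terms gives q(x) = -x^2 + 4x.
Check: q(3) = 3. ✓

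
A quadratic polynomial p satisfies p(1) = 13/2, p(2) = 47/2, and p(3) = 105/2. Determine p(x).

Using the Lagrange interpolation formula with nodes 1, 2, 3:
  L_0(x) = (x - 2)(x - 3) / 2
  L_1(x) = (x - 1)(x - 3) / -1
  L_2(x) = (x - 1)(x - 2) / 2
Then p(x) = 13/2·L_0(x) + 47/2·L_1(x) + 105/2·L_2(x).
Expanding and collecting terms gives p(x) = 6x^2 - x + 3/2.
Check: p(2) = 47/2. ✓

p(x) = 6x^2 - x + 3/2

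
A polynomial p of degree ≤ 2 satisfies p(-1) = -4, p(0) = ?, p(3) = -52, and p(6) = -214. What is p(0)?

The 3 known points determine the degree-2 polynomial uniquely.
Write p(x) = ax^2 + bx + c. Substituting each data point gives a linear system:
  a - b + c = -4
  9a + 3b + c = -52
  36a + 6b + c = -214
Solving the system yields a = -6, b = 0, c = 2.
So p(x) = -6x^2 + 2.
Then p(0) = 2.

2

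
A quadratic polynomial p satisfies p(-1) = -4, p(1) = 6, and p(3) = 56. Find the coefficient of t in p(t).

5

Write p(t) = at^2 + bt + c. Substituting each data point gives a linear system:
  a - b + c = -4
  a + b + c = 6
  9a + 3b + c = 56
Solving the system yields a = 5, b = 5, c = -4.
So p(t) = 5t^2 + 5t - 4.
The coefficient of t is 5.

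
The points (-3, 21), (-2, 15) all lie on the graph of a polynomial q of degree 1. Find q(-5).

Using the Lagrange interpolation formula with nodes -3, -2:
  L_0(x) = (x + 2) / -1
  L_1(x) = (x + 3) / 1
Then q(x) = 21·L_0(x) + 15·L_1(x).
Expanding and collecting terms gives q(x) = -6x + 3.
Evaluating at x = -5: q(-5) = 33.

33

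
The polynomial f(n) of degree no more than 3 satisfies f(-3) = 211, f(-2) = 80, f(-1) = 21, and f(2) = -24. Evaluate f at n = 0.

Using the Lagrange interpolation formula with nodes -3, -2, -1, 2:
  L_0(n) = (n + 2)(n + 1)(n - 2) / -10
  L_1(n) = (n + 3)(n + 1)(n - 2) / 4
  L_2(n) = (n + 3)(n + 2)(n - 2) / -6
  L_3(n) = (n + 3)(n + 2)(n + 1) / 60
Then f(n) = 211·L_0(n) + 80·L_1(n) + 21·L_2(n) - 24·L_3(n).
Expanding and collecting terms gives f(n) = -5n^3 + 6n^2 - 6n + 4.
Evaluating at n = 0: f(0) = 4.

4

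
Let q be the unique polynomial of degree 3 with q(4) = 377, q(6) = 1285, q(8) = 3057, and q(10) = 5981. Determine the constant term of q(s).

Write q(s) = as^3 + bs^2 + cs + d. Substituting each data point gives a linear system:
  64a + 16b + 4c + d = 377
  216a + 36b + 6c + d = 1285
  512a + 64b + 8c + d = 3057
  1000a + 100b + 10c + d = 5981
Solving the system yields a = 6, b = 0, c = -2, d = 1.
So q(s) = 6s^3 - 2s + 1.
The constant term is 1.

1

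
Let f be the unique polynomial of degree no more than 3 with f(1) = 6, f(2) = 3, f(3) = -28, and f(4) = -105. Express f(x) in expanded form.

f(x) = -3x^3 + 4x^2 + 6x - 1

Write f(x) = ax^3 + bx^2 + cx + d. Substituting each data point gives a linear system:
  a + b + c + d = 6
  8a + 4b + 2c + d = 3
  27a + 9b + 3c + d = -28
  64a + 16b + 4c + d = -105
Solving the system yields a = -3, b = 4, c = 6, d = -1.
So f(x) = -3x^3 + 4x^2 + 6x - 1.
Check: f(2) = 3. ✓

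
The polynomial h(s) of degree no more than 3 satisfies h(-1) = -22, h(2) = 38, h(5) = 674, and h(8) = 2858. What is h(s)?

h(s) = 6s^3 - 4s^2 + 6s - 6

Write h(s) = as^3 + bs^2 + cs + d. Substituting each data point gives a linear system:
  -a + b - c + d = -22
  8a + 4b + 2c + d = 38
  125a + 25b + 5c + d = 674
  512a + 64b + 8c + d = 2858
Solving the system yields a = 6, b = -4, c = 6, d = -6.
So h(s) = 6s^3 - 4s^2 + 6s - 6.
Check: h(5) = 674. ✓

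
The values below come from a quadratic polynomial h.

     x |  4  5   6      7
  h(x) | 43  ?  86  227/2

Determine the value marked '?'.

On equispaced nodes a degree-2 polynomial has vanishing third forward difference, so
  - h(4) + 3·h(5) - 3·h(6) + h(7) = 0.
Substituting the known values and solving for h(5):
  3·h(5) = 375/2
  h(5) = 125/2.

125/2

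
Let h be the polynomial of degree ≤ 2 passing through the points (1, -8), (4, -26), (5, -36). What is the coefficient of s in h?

-1

Write h(s) = as^2 + bs + c. Substituting each data point gives a linear system:
  a + b + c = -8
  16a + 4b + c = -26
  25a + 5b + c = -36
Solving the system yields a = -1, b = -1, c = -6.
So h(s) = -s^2 - s - 6.
The coefficient of s is -1.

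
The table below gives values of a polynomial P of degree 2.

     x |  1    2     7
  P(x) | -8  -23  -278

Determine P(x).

Write P(x) = ax^2 + bx + c. Substituting each data point gives a linear system:
  a + b + c = -8
  4a + 2b + c = -23
  49a + 7b + c = -278
Solving the system yields a = -6, b = 3, c = -5.
So P(x) = -6x^2 + 3x - 5.
Check: P(1) = -8. ✓

P(x) = -6x^2 + 3x - 5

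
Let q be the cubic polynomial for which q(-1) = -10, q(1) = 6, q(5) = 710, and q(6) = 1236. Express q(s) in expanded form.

Using the Lagrange interpolation formula with nodes -1, 1, 5, 6:
  L_0(s) = (s - 1)(s - 5)(s - 6) / -84
  L_1(s) = (s + 1)(s - 5)(s - 6) / 40
  L_2(s) = (s + 1)(s - 1)(s - 6) / -24
  L_3(s) = (s + 1)(s - 1)(s - 5) / 35
Then q(s) = -10·L_0(s) + 6·L_1(s) + 710·L_2(s) + 1236·L_3(s).
Expanding and collecting terms gives q(s) = 6s^3 - 2s^2 + 2s.
Check: q(6) = 1236. ✓

q(s) = 6s^3 - 2s^2 + 2s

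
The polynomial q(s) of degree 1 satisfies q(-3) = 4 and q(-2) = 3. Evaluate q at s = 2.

-1

Using the Lagrange interpolation formula with nodes -3, -2:
  L_0(s) = (s + 2) / -1
  L_1(s) = (s + 3) / 1
Then q(s) = 4·L_0(s) + 3·L_1(s).
Expanding and collecting terms gives q(s) = -s + 1.
Evaluating at s = 2: q(2) = -1.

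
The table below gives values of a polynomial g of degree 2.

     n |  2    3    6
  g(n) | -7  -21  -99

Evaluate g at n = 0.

Using the Lagrange interpolation formula with nodes 2, 3, 6:
  L_0(n) = (n - 3)(n - 6) / 4
  L_1(n) = (n - 2)(n - 6) / -3
  L_2(n) = (n - 2)(n - 3) / 12
Then g(n) = -7·L_0(n) - 21·L_1(n) - 99·L_2(n).
Expanding and collecting terms gives g(n) = -3n² + n + 3.
Evaluating at n = 0: g(0) = 3.

3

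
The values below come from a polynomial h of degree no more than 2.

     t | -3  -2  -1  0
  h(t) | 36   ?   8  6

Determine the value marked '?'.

The 3 known points determine the degree-2 polynomial uniquely.
Write h(t) = at^2 + bt + c. Substituting each data point gives a linear system:
  9a - 3b + c = 36
  a - b + c = 8
  c = 6
Solving the system yields a = 4, b = 2, c = 6.
So h(t) = 4t^2 + 2t + 6.
Then h(-2) = 18.

18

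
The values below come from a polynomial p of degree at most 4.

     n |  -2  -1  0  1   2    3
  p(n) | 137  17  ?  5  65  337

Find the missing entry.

1

The 5 known points determine the degree-4 polynomial uniquely.
Write p(n) = an^4 + bn^3 + cn^2 + dn + e. Substituting each data point gives a linear system:
  16a - 8b + 4c - 2d + e = 137
  a - b + c - d + e = 17
  a + b + c + d + e = 5
  16a + 8b + 4c + 2d + e = 65
  81a + 27b + 9c + 3d + e = 337
Solving the system yields a = 5, b = -4, c = 5, d = -2, e = 1.
So p(n) = 5n^4 - 4n^3 + 5n^2 - 2n + 1.
Then p(0) = 1.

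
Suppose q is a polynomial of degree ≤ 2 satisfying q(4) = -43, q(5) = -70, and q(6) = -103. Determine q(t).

Using the Lagrange interpolation formula with nodes 4, 5, 6:
  L_0(t) = (t - 5)(t - 6) / 2
  L_1(t) = (t - 4)(t - 6) / -1
  L_2(t) = (t - 4)(t - 5) / 2
Then q(t) = -43·L_0(t) - 70·L_1(t) - 103·L_2(t).
Expanding and collecting terms gives q(t) = -3t² + 5.
Check: q(4) = -43. ✓

q(t) = -3t^2 + 5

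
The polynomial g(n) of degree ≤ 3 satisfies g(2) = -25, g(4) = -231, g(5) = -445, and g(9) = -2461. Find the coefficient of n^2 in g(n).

Write g(n) = an^3 + bn^2 + cn + d. Substituting each data point gives a linear system:
  8a + 4b + 2c + d = -25
  64a + 16b + 4c + d = -231
  125a + 25b + 5c + d = -445
  729a + 81b + 9c + d = -2461
Solving the system yields a = -3, b = -4, c = 5, d = 5.
So g(n) = -3n³ - 4n² + 5n + 5.
The coefficient of n^2 is -4.

-4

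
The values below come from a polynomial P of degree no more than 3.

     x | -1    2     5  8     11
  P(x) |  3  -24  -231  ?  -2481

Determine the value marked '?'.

On equispaced nodes a degree-3 polynomial has vanishing fourth forward difference, so
  P(-1) - 4·P(2) + 6·P(5) - 4·P(8) + P(11) = 0.
Substituting the known values and solving for P(8):
  -4·P(8) = 3768
  P(8) = -942.

-942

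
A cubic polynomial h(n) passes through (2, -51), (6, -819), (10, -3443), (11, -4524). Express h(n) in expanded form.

Write h(n) = an^3 + bn^2 + cn + d. Substituting each data point gives a linear system:
  8a + 4b + 2c + d = -51
  216a + 36b + 6c + d = -819
  1000a + 100b + 10c + d = -3443
  1331a + 121b + 11c + d = -4524
Solving the system yields a = -3, b = -4, c = -4, d = -3.
So h(n) = -3n³ - 4n² - 4n - 3.
Check: h(11) = -4524. ✓

h(n) = -3n^3 - 4n^2 - 4n - 3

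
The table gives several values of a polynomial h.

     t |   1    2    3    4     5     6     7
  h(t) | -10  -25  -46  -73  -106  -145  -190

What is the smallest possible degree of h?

Forward differences of the values at t = 1, 2, 3, 4, 5, 6, 7:
  h  : -10  -25  -46  -73  -106  -145  -190
  Δ  : -15  -21  -27  -33  -39  -45
  Δ^2: -6  -6  -6  -6  -6
  Δ^3: 0  0  0  0
  Δ^4: 0  0  0
  Δ^5: 0  0
  Δ^6: 0
The second differences are constant (-6) and nonzero, while all higher differences vanish, so the minimal degree is 2.

2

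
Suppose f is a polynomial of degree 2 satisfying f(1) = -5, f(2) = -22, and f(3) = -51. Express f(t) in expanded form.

Using the Lagrange interpolation formula with nodes 1, 2, 3:
  L_0(t) = (t - 2)(t - 3) / 2
  L_1(t) = (t - 1)(t - 3) / -1
  L_2(t) = (t - 1)(t - 2) / 2
Then f(t) = -5·L_0(t) - 22·L_1(t) - 51·L_2(t).
Expanding and collecting terms gives f(t) = -6t^2 + t.
Check: f(3) = -51. ✓

f(t) = -6t^2 + t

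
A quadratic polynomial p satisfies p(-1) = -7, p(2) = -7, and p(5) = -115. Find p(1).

5

Using the Lagrange interpolation formula with nodes -1, 2, 5:
  L_0(t) = (t - 2)(t - 5) / 18
  L_1(t) = (t + 1)(t - 5) / -9
  L_2(t) = (t + 1)(t - 2) / 18
Then p(t) = -7·L_0(t) - 7·L_1(t) - 115·L_2(t).
Expanding and collecting terms gives p(t) = -6t^2 + 6t + 5.
Evaluating at t = 1: p(1) = 5.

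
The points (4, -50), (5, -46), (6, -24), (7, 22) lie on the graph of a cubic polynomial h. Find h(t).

h(t) = t^3 - 6t^2 - 3t - 6

Write h(t) = at^3 + bt^2 + ct + d. Substituting each data point gives a linear system:
  64a + 16b + 4c + d = -50
  125a + 25b + 5c + d = -46
  216a + 36b + 6c + d = -24
  343a + 49b + 7c + d = 22
Solving the system yields a = 1, b = -6, c = -3, d = -6.
So h(t) = t³ - 6t² - 3t - 6.
Check: h(5) = -46. ✓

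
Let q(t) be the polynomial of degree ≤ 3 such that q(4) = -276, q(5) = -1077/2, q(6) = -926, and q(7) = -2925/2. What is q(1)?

3/2

Using the Lagrange interpolation formula with nodes 4, 5, 6, 7:
  L_0(t) = (t - 5)(t - 6)(t - 7) / -6
  L_1(t) = (t - 4)(t - 6)(t - 7) / 2
  L_2(t) = (t - 4)(t - 5)(t - 7) / -2
  L_3(t) = (t - 4)(t - 5)(t - 6) / 6
Then q(t) = -276·L_0(t) - 1077/2·L_1(t) - 926·L_2(t) - 2925/2·L_3(t).
Expanding and collecting terms gives q(t) = -4t^3 - (5/2)t^2 + 4t + 4.
Evaluating at t = 1: q(1) = 3/2.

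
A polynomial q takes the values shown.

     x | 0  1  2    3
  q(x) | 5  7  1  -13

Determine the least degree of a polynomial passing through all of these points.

2

Forward differences of the values at x = 0, 1, 2, 3:
  q  : 5  7  1  -13
  Δ  : 2  -6  -14
  Δ^2: -8  -8
  Δ^3: 0
The second differences are constant (-8) and nonzero, while all higher differences vanish, so the minimal degree is 2.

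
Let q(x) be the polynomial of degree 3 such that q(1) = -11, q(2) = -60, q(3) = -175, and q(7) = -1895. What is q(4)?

Using the Lagrange interpolation formula with nodes 1, 2, 3, 7:
  L_0(x) = (x - 2)(x - 3)(x - 7) / -12
  L_1(x) = (x - 1)(x - 3)(x - 7) / 5
  L_2(x) = (x - 1)(x - 2)(x - 7) / -8
  L_3(x) = (x - 1)(x - 2)(x - 3) / 120
Then q(x) = -11·L_0(x) - 60·L_1(x) - 175·L_2(x) - 1895·L_3(x).
Expanding and collecting terms gives q(x) = -5x^3 - 3x^2 - 5x + 2.
Evaluating at x = 4: q(4) = -386.

-386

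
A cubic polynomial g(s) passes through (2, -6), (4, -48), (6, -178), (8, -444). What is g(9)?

-643

Using the Lagrange interpolation formula with nodes 2, 4, 6, 8:
  L_0(s) = (s - 4)(s - 6)(s - 8) / -48
  L_1(s) = (s - 2)(s - 6)(s - 8) / 16
  L_2(s) = (s - 2)(s - 4)(s - 8) / -16
  L_3(s) = (s - 2)(s - 4)(s - 6) / 48
Then g(s) = -6·L_0(s) - 48·L_1(s) - 178·L_2(s) - 444·L_3(s).
Expanding and collecting terms gives g(s) = -s³ + s² + s - 4.
Evaluating at s = 9: g(9) = -643.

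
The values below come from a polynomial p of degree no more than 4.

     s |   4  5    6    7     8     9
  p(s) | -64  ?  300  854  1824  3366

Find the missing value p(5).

The 5 known points determine the degree-4 polynomial uniquely.
Write p(s) = as^4 + bs^3 + cs^2 + ds + e. Substituting each data point gives a linear system:
  256a + 64b + 16c + 4d + e = -64
  1296a + 216b + 36c + 6d + e = 300
  2401a + 343b + 49c + 7d + e = 854
  4096a + 512b + 64c + 8d + e = 1824
  6561a + 729b + 81c + 9d + e = 3366
Solving the system yields a = 1, b = -4, c = -3, d = -4, e = 0.
So p(s) = s⁴ - 4s³ - 3s² - 4s.
Then p(5) = 30.

30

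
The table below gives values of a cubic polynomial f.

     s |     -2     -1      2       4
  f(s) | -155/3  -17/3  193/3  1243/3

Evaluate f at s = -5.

-2285/3

Write f(s) = as^3 + bs^2 + cs + d. Substituting each data point gives a linear system:
  -8a + 4b - 2c + d = -155/3
  -a + b - c + d = -17/3
  8a + 4b + 2c + d = 193/3
  64a + 16b + 4c + d = 1243/3
Solving the system yields a = 6, b = 1/3, c = 5, d = 5.
So f(s) = 6s^3 + (1/3)s^2 + 5s + 5.
Then f(-5) = -2285/3.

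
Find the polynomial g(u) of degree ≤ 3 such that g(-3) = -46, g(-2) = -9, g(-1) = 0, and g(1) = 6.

g(u) = 3u^3 + 4u^2 - 1

Write g(u) = au^3 + bu^2 + cu + d. Substituting each data point gives a linear system:
  -27a + 9b - 3c + d = -46
  -8a + 4b - 2c + d = -9
  -a + b - c + d = 0
  a + b + c + d = 6
Solving the system yields a = 3, b = 4, c = 0, d = -1.
So g(u) = 3u^3 + 4u^2 - 1.
Check: g(-1) = 0. ✓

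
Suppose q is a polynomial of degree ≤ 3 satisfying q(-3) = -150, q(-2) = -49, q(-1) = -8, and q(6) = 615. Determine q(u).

q(u) = 4u^3 - 6u^2 - 5u - 3

Using the Lagrange interpolation formula with nodes -3, -2, -1, 6:
  L_0(u) = (u + 2)(u + 1)(u - 6) / -18
  L_1(u) = (u + 3)(u + 1)(u - 6) / 8
  L_2(u) = (u + 3)(u + 2)(u - 6) / -14
  L_3(u) = (u + 3)(u + 2)(u + 1) / 504
Then q(u) = -150·L_0(u) - 49·L_1(u) - 8·L_2(u) + 615·L_3(u).
Expanding and collecting terms gives q(u) = 4u^3 - 6u^2 - 5u - 3.
Check: q(-3) = -150. ✓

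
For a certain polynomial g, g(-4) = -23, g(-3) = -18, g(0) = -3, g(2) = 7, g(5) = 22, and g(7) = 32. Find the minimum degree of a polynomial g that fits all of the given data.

1

Divided differences on the nodes -4, -3, 0, 2, 5, 7:
  order 0: -23  -18  -3  7  22  32
  order 1: 5  5  5  5  5
  order 2: 0  0  0  0
  order 3: 0  0  0
  order 4: 0  0
  order 5: 0
The order-1 divided differences are all 5 (nonzero) and every higher order vanishes, so the data lies on a polynomial of degree exactly 1.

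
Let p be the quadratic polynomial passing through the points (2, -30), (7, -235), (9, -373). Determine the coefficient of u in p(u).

Write p(u) = au^2 + bu + c. Substituting each data point gives a linear system:
  4a + 2b + c = -30
  49a + 7b + c = -235
  81a + 9b + c = -373
Solving the system yields a = -4, b = -5, c = -4.
So p(u) = -4u^2 - 5u - 4.
The coefficient of u is -5.

-5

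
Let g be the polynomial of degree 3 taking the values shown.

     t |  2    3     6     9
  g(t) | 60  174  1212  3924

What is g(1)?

12

Using the Lagrange interpolation formula with nodes 2, 3, 6, 9:
  L_0(t) = (t - 3)(t - 6)(t - 9) / -28
  L_1(t) = (t - 2)(t - 6)(t - 9) / 18
  L_2(t) = (t - 2)(t - 3)(t - 9) / -36
  L_3(t) = (t - 2)(t - 3)(t - 6) / 126
Then g(t) = 60·L_0(t) + 174·L_1(t) + 1212·L_2(t) + 3924·L_3(t).
Expanding and collecting terms gives g(t) = 5t³ + 3t² + 4t.
Evaluating at t = 1: g(1) = 12.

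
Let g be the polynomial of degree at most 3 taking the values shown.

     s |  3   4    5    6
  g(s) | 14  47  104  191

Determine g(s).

g(s) = s^3 - 4s - 1

Write g(s) = as^3 + bs^2 + cs + d. Substituting each data point gives a linear system:
  27a + 9b + 3c + d = 14
  64a + 16b + 4c + d = 47
  125a + 25b + 5c + d = 104
  216a + 36b + 6c + d = 191
Solving the system yields a = 1, b = 0, c = -4, d = -1.
So g(s) = s³ - 4s - 1.
Check: g(6) = 191. ✓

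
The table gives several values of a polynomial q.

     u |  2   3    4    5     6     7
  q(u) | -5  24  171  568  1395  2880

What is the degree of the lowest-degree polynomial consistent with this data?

4

Forward differences of the values at u = 2, 3, 4, 5, 6, 7:
  q  : -5  24  171  568  1395  2880
  Δ  : 29  147  397  827  1485
  Δ^2: 118  250  430  658
  Δ^3: 132  180  228
  Δ^4: 48  48
  Δ^5: 0
The fourth differences are constant (48) and nonzero, while all higher differences vanish, so the minimal degree is 4.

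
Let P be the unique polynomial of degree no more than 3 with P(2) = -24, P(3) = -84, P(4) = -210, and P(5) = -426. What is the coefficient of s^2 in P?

Write P(s) = as^3 + bs^2 + cs + d. Substituting each data point gives a linear system:
  8a + 4b + 2c + d = -24
  27a + 9b + 3c + d = -84
  64a + 16b + 4c + d = -210
  125a + 25b + 5c + d = -426
Solving the system yields a = -4, b = 3, c = 1, d = -6.
So P(s) = -4s³ + 3s² + s - 6.
The coefficient of s^2 is 3.

3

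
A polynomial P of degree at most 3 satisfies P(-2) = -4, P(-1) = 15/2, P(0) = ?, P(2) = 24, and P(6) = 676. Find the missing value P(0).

The 4 known points determine the degree-3 polynomial uniquely.
Write P(t) = at^3 + bt^2 + ct + d. Substituting each data point gives a linear system:
  -8a + 4b - 2c + d = -4
  -a + b - c + d = 15/2
  8a + 4b + 2c + d = 24
  216a + 36b + 6c + d = 676
Solving the system yields a = 3, b = 3/2, c = -5, d = 4.
So P(t) = 3t^3 + (3/2)t^2 - 5t + 4.
Then P(0) = 4.

4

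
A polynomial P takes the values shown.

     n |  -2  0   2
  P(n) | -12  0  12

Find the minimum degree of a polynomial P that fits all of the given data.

Forward differences of the values at n = -2, 0, 2:
  P  : -12  0  12
  Δ  : 12  12
  Δ^2: 0
The first differences are constant (12) and nonzero, while all higher differences vanish, so the minimal degree is 1.

1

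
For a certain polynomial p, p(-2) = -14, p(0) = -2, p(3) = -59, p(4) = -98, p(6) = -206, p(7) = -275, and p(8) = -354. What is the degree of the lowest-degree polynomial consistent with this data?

2

Divided differences on the nodes -2, 0, 3, 4, 6, 7, 8:
  order 0: -14  -2  -59  -98  -206  -275  -354
  order 1: 6  -19  -39  -54  -69  -79
  order 2: -5  -5  -5  -5  -5
  order 3: 0  0  0  0
  order 4: 0  0  0
  order 5: 0  0
  order 6: 0
The order-2 divided differences are all -5 (nonzero) and every higher order vanishes, so the data lies on a polynomial of degree exactly 2.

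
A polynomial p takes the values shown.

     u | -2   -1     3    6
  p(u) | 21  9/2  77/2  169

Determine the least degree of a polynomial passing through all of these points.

2

Divided differences on the nodes -2, -1, 3, 6:
  order 0: 21  9/2  77/2  169
  order 1: -33/2  17/2  87/2
  order 2: 5  5
  order 3: 0
The order-2 divided differences are all 5 (nonzero) and every higher order vanishes, so the data lies on a polynomial of degree exactly 2.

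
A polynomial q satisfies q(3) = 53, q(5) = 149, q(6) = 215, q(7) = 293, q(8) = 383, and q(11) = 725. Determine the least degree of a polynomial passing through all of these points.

2

Divided differences on the nodes 3, 5, 6, 7, 8, 11:
  order 0: 53  149  215  293  383  725
  order 1: 48  66  78  90  114
  order 2: 6  6  6  6
  order 3: 0  0  0
  order 4: 0  0
  order 5: 0
The order-2 divided differences are all 6 (nonzero) and every higher order vanishes, so the data lies on a polynomial of degree exactly 2.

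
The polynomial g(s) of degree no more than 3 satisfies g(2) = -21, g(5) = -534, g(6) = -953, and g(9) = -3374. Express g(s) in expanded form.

g(s) = -5s^3 + 3s^2 + 3s + 1

Write g(s) = as^3 + bs^2 + cs + d. Substituting each data point gives a linear system:
  8a + 4b + 2c + d = -21
  125a + 25b + 5c + d = -534
  216a + 36b + 6c + d = -953
  729a + 81b + 9c + d = -3374
Solving the system yields a = -5, b = 3, c = 3, d = 1.
So g(s) = -5s³ + 3s² + 3s + 1.
Check: g(9) = -3374. ✓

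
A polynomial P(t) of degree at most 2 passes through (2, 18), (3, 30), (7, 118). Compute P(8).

150

Write P(t) = at^2 + bt + c. Substituting each data point gives a linear system:
  4a + 2b + c = 18
  9a + 3b + c = 30
  49a + 7b + c = 118
Solving the system yields a = 2, b = 2, c = 6.
So P(t) = 2t^2 + 2t + 6.
Then P(8) = 150.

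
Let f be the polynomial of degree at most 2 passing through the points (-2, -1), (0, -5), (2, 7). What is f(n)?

Write f(n) = an^2 + bn + c. Substituting each data point gives a linear system:
  4a - 2b + c = -1
  c = -5
  4a + 2b + c = 7
Solving the system yields a = 2, b = 2, c = -5.
So f(n) = 2n^2 + 2n - 5.
Check: f(2) = 7. ✓

f(n) = 2n^2 + 2n - 5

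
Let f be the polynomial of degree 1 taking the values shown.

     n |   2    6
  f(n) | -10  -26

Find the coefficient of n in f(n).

Write f(n) = an + b. Substituting each data point gives a linear system:
  2a + b = -10
  6a + b = -26
Solving the system yields a = -4, b = -2.
So f(n) = -4n - 2.
The leading coefficient is -4.

-4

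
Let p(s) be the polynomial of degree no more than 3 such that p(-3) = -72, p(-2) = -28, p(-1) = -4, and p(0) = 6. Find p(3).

12

Write p(s) = as^3 + bs^2 + cs + d. Substituting each data point gives a linear system:
  -27a + 9b - 3c + d = -72
  -8a + 4b - 2c + d = -28
  -a + b - c + d = -4
  d = 6
Solving the system yields a = 1, b = -4, c = 5, d = 6.
So p(s) = s³ - 4s² + 5s + 6.
Then p(3) = 12.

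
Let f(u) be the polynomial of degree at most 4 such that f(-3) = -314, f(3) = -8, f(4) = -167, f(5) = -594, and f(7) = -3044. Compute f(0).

1

Write f(u) = au^4 + bu^3 + cu^2 + du + e. Substituting each data point gives a linear system:
  81a - 27b + 9c - 3d + e = -314
  81a + 27b + 9c + 3d + e = -8
  256a + 64b + 16c + 4d + e = -167
  625a + 125b + 25c + 5d + e = -594
  2401a + 343b + 49c + 7d + e = -3044
Solving the system yields a = -2, b = 5, c = 0, d = 6, e = 1.
So f(u) = -2u⁴ + 5u³ + 6u + 1.
Then f(0) = 1.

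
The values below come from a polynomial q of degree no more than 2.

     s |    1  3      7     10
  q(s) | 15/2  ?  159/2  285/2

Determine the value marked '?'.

47/2

The 3 known points determine the degree-2 polynomial uniquely.
Write q(s) = as^2 + bs + c. Substituting each data point gives a linear system:
  a + b + c = 15/2
  49a + 7b + c = 159/2
  100a + 10b + c = 285/2
Solving the system yields a = 1, b = 4, c = 5/2.
So q(s) = s^2 + 4s + 5/2.
Then q(3) = 47/2.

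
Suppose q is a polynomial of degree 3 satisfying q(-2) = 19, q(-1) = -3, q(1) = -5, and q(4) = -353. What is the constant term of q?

Write q(x) = ax^3 + bx^2 + cx + d. Substituting each data point gives a linear system:
  -8a + 4b - 2c + d = 19
  -a + b - c + d = -3
  a + b + c + d = -5
  64a + 16b + 4c + d = -353
Solving the system yields a = -5, b = -3, c = 4, d = -1.
So q(x) = -5x^3 - 3x^2 + 4x - 1.
The constant term is -1.

-1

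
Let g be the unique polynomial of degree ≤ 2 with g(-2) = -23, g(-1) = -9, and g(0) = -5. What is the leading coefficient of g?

-5

Write g(t) = at^2 + bt + c. Substituting each data point gives a linear system:
  4a - 2b + c = -23
  a - b + c = -9
  c = -5
Solving the system yields a = -5, b = -1, c = -5.
So g(t) = -5t² - t - 5.
The leading coefficient is -5.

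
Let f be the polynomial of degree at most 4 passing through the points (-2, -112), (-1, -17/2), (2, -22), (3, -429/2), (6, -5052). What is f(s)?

f(s) = -5s^4 + 6s^3 + 4s^2 - (3/2)s - 3

Using the Lagrange interpolation formula with nodes -2, -1, 2, 3, 6:
  L_0(s) = (s + 1)(s - 2)(s - 3)(s - 6) / 160
  L_1(s) = (s + 2)(s - 2)(s - 3)(s - 6) / -84
  L_2(s) = (s + 2)(s + 1)(s - 3)(s - 6) / 48
  L_3(s) = (s + 2)(s + 1)(s - 2)(s - 6) / -60
  L_4(s) = (s + 2)(s + 1)(s - 2)(s - 3) / 672
Then f(s) = -112·L_0(s) - 17/2·L_1(s) - 22·L_2(s) - 429/2·L_3(s) - 5052·L_4(s).
Expanding and collecting terms gives f(s) = -5s⁴ + 6s³ + 4s² - (3/2)s - 3.
Check: f(3) = -429/2. ✓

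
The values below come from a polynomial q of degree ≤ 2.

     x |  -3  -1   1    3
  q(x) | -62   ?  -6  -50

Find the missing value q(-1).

-10

On equispaced nodes a degree-2 polynomial has vanishing third forward difference, so
  - q(-3) + 3·q(-1) - 3·q(1) + q(3) = 0.
Substituting the known values and solving for q(-1):
  3·q(-1) = -30
  q(-1) = -10.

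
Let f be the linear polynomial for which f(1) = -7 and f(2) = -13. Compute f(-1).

Using the Lagrange interpolation formula with nodes 1, 2:
  L_0(u) = (u - 2) / -1
  L_1(u) = (u - 1) / 1
Then f(u) = -7·L_0(u) - 13·L_1(u).
Expanding and collecting terms gives f(u) = -6u - 1.
Evaluating at u = -1: f(-1) = 5.

5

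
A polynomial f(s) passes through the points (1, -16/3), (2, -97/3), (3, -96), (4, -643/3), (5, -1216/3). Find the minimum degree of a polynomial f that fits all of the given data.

3

Forward differences of the values at s = 1, 2, 3, 4, 5:
  f  : -16/3  -97/3  -96  -643/3  -1216/3
  Δ  : -27  -191/3  -355/3  -191
  Δ^2: -110/3  -164/3  -218/3
  Δ^3: -18  -18
  Δ^4: 0
The third differences are constant (-18) and nonzero, while all higher differences vanish, so the minimal degree is 3.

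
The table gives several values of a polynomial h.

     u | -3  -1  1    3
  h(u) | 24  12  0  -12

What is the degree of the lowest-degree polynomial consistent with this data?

Forward differences of the values at u = -3, -1, 1, 3:
  h  : 24  12  0  -12
  Δ  : -12  -12  -12
  Δ^2: 0  0
  Δ^3: 0
The first differences are constant (-12) and nonzero, while all higher differences vanish, so the minimal degree is 1.

1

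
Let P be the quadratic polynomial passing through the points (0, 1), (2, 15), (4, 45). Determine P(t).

P(t) = 2t^2 + 3t + 1

Using the Lagrange interpolation formula with nodes 0, 2, 4:
  L_0(t) = (t - 2)(t - 4) / 8
  L_1(t) = t(t - 4) / -4
  L_2(t) = t(t - 2) / 8
Then P(t) = 1·L_0(t) + 15·L_1(t) + 45·L_2(t).
Expanding and collecting terms gives P(t) = 2t² + 3t + 1.
Check: P(0) = 1. ✓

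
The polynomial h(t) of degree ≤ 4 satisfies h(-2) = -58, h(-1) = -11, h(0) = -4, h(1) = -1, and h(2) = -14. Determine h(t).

Using the Lagrange interpolation formula with nodes -2, -1, 0, 1, 2:
  L_0(t) = (t + 1)t(t - 1)(t - 2) / 24
  L_1(t) = (t + 2)t(t - 1)(t - 2) / -6
  L_2(t) = (t + 2)(t + 1)(t - 1)(t - 2) / 4
  L_3(t) = (t + 2)(t + 1)t(t - 2) / -6
  L_4(t) = (t + 2)(t + 1)t(t - 1) / 24
Then h(t) = -58·L_0(t) - 11·L_1(t) - 4·L_2(t) - 1·L_3(t) - 14·L_4(t).
Expanding and collecting terms gives h(t) = -2t^4 + 2t^3 + 3t - 4.
Check: h(1) = -1. ✓

h(t) = -2t^4 + 2t^3 + 3t - 4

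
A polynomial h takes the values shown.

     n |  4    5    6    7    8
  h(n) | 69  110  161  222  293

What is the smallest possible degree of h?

2

Forward differences of the values at n = 4, 5, 6, 7, 8:
  h  : 69  110  161  222  293
  Δ  : 41  51  61  71
  Δ^2: 10  10  10
  Δ^3: 0  0
  Δ^4: 0
The second differences are constant (10) and nonzero, while all higher differences vanish, so the minimal degree is 2.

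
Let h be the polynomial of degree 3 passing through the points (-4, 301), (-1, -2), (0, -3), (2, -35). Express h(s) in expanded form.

Using the Lagrange interpolation formula with nodes -4, -1, 0, 2:
  L_0(s) = (s + 1)s(s - 2) / -72
  L_1(s) = (s + 4)s(s - 2) / 9
  L_2(s) = (s + 4)(s + 1)(s - 2) / -8
  L_3(s) = (s + 4)(s + 1)s / 36
Then h(s) = 301·L_0(s) - 2·L_1(s) - 3·L_2(s) - 35·L_3(s).
Expanding and collecting terms gives h(s) = -5s^3 + 4s - 3.
Check: h(2) = -35. ✓

h(s) = -5s^3 + 4s - 3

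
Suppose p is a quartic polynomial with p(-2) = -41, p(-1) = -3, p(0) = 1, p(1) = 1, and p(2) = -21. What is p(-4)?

-579

Forward differences of the values at s = -2, -1, 0, 1, 2:
  p  : -41  -3  1  1  -21
  Δ  : 38  4  0  -22
  Δ^2: -34  -4  -22
  Δ^3: 30  -18
  Δ^4: -48
The fourth differences are constant, confirming degree 4.
Interpolating (Newton forward form) and evaluating at s = -4 gives p(-4) = -579.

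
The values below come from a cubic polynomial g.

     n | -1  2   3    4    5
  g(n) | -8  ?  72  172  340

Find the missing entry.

The 4 known points determine the degree-3 polynomial uniquely.
Write g(n) = an^3 + bn^2 + cn + d. Substituting each data point gives a linear system:
  -a + b - c + d = -8
  27a + 9b + 3c + d = 72
  64a + 16b + 4c + d = 172
  125a + 25b + 5c + d = 340
Solving the system yields a = 3, b = -2, c = 3, d = 0.
So g(n) = 3n^3 - 2n^2 + 3n.
Then g(2) = 22.

22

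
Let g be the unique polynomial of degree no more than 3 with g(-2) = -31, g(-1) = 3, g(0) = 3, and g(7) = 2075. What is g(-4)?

-345

Write g(s) = as^3 + bs^2 + cs + d. Substituting each data point gives a linear system:
  -8a + 4b - 2c + d = -31
  -a + b - c + d = 3
  d = 3
  343a + 49b + 7c + d = 2075
Solving the system yields a = 6, b = 1, c = -5, d = 3.
So g(s) = 6s^3 + s^2 - 5s + 3.
Then g(-4) = -345.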